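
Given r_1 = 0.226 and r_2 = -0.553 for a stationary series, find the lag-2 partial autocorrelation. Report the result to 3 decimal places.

-0.637

φ_{22} = (r_2 − r_1²) / (1 − r_1²)
r_1² = (0.226)² = 0.051076
Numerator = -0.553 − 0.0511 = -0.6041; denominator = 1 − 0.0511 = 0.9489
φ_{22} = -0.6041 / 0.9489 = -0.637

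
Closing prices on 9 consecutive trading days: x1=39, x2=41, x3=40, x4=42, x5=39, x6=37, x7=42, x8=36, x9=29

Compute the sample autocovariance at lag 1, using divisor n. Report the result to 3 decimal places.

Mean x̄ = (39 + 41 + 40 + 42 + 39 + 37 + 42 + 36 + 29)/9 = 38.3333
Σ_{t=1}^{8}(x_t−x̄)(x_{t+1}−x̄) = 22.2222
γ_1 = 22.2222 / 9 = 2.469

2.469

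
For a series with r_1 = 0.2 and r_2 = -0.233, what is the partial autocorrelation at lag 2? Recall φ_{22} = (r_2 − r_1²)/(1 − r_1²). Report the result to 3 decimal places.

φ_{22} = (r_2 − r_1²) / (1 − r_1²)
r_1² = (0.2)² = 0.04
Numerator = -0.233 − 0.0400 = -0.2730; denominator = 1 − 0.0400 = 0.9600
φ_{22} = -0.2730 / 0.9600 = -0.284

-0.284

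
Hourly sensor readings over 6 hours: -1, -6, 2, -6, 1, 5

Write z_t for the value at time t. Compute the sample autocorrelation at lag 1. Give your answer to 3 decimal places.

Mean z̄ = (-1 − 6 + 2 − 6 + 1 + 5)/6 = -0.8333
Numerator Σ_{t=1}^{5}(z_t−z̄)(z_{t+1}−z̄) = -27.1944
Denominator Σ(z_t−z̄)² = 98.8333
r_1 = -27.1944 / 98.8333 = -0.275

-0.275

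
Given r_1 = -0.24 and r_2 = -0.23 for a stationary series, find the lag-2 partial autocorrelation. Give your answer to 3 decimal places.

-0.305

φ_{22} = (r_2 − r_1²) / (1 − r_1²)
r_1² = (-0.24)² = 0.0576
Numerator = -0.23 − 0.0576 = -0.2876; denominator = 1 − 0.0576 = 0.9424
φ_{22} = -0.2876 / 0.9424 = -0.305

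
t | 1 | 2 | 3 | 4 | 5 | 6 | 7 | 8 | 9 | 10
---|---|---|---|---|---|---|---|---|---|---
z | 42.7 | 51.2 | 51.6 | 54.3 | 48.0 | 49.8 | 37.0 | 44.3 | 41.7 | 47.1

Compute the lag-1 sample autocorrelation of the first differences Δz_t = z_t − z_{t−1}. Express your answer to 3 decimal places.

First differences Δz: 8.5, 0.4, 2.7, -6.3, 1.8, -12.8, 7.3, -2.6, 5.4
Mean of differences = 0.4889
Numerator Σ(Δz_t−Δz̄)(Δz_{t+1}−Δz̄) = -168.9646
Denominator Σ(Δz_t−Δz̄)² = 373.5289
r_1(Δz) = -168.9646 / 373.5289 = -0.452

-0.452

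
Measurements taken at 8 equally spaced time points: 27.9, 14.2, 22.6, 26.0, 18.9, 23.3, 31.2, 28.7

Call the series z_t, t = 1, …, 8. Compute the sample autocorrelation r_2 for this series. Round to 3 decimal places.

-0.270

Mean z̄ = (27.9 + 14.2 + 22.6 + 26.0 + 18.9 + 23.3 + 31.2 + 28.7)/8 = 24.1000
Numerator Σ_{t=1}^{6}(z_t−z̄)(z_{t+2}−z̄) = -58.8300
Denominator Σ(z_t−z̄)² = 217.5600
r_2 = -58.8300 / 217.5600 = -0.270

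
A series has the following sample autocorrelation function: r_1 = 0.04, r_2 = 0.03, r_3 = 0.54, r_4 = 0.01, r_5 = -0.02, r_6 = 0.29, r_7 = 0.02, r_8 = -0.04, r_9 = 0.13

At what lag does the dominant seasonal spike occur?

The largest autocorrelation is r_3 = 0.54, with a weaker echo at lag 6 (0.29); the remaining lags stay at or below 0.13.
The dominant spike at lag 3 indicates a seasonal period of 3.

3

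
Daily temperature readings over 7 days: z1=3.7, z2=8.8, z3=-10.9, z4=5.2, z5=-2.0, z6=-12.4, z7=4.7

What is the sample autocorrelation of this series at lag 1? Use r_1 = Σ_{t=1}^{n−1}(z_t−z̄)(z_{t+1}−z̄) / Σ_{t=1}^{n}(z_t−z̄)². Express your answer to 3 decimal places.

Mean z̄ = (3.7 + 8.8 − 10.9 + 5.2 − 2.0 − 12.4 + 4.7)/7 = -0.4143
Σ(z_t−z̄)(z_{t+1}−z̄) = (37.9102) + (-96.6184) + (-58.8698) + (-8.9027) + (19.0059) + (-61.2984) = -168.7731
Denominator Σ(z_t−z̄)² = 415.6286
r_1 = -168.7731 / 415.6286 = -0.406

-0.406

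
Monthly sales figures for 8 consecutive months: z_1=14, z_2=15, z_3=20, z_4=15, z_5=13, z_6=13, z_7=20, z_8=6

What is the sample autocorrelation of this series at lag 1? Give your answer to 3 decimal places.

-0.350

Mean z̄ = (14 + 15 + 20 + 15 + 13 + 13 + 20 + 6)/8 = 14.5000
Numerator Σ_{t=1}^{7}(z_t−z̄)(z_{t+1}−z̄) = -48.2500
Denominator Σ(z_t−z̄)² = 138.0000
r_1 = -48.2500 / 138.0000 = -0.350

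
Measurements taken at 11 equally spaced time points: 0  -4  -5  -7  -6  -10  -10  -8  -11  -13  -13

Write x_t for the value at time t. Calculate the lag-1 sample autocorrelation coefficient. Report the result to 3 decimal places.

Mean x̄ = (0 − 4 − 5 − 7 − 6 − 10 − 10 − 8 − 11 − 13 − 13)/11 = -7.9091
Numerator Σ_{t=1}^{10}(x_t−x̄)(x_{t+1}−x̄) = 89.1736
Denominator Σ(x_t−x̄)² = 160.9091
r_1 = 89.1736 / 160.9091 = 0.554

0.554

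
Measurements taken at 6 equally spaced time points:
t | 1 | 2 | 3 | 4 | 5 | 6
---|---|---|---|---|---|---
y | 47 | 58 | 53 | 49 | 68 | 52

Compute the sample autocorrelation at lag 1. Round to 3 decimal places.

-0.453

Mean ȳ = (47 + 58 + 53 + 49 + 68 + 52)/6 = 54.5000
Deviations from mean: -7.5000, 3.5000, -1.5000, -5.5000, 13.5000, -2.5000
Numerator Σ_{t=1}^{5}(y_t−ȳ)(y_{t+1}−ȳ) = -131.2500
Denominator Σ(y_t−ȳ)² = 289.5000
r_1 = -131.2500 / 289.5000 = -0.453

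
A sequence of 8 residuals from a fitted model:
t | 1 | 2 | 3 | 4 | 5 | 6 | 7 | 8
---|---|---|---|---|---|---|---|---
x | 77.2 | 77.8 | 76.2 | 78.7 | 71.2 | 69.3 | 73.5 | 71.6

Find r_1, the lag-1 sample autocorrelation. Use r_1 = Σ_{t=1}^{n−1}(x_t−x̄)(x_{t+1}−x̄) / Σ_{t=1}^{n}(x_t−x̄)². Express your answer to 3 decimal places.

0.384

Mean x̄ = (77.2 + 77.8 + 76.2 + 78.7 + 71.2 + 69.3 + 73.5 + 71.6)/8 = 74.4375
Σ(x_t−x̄)(x_{t+1}−x̄) = (9.2889) + (5.9264) + (7.5127) + (-13.7998) + (16.6327) + (4.8164) + (2.6602) = 33.0373
Denominator Σ(x_t−x̄)² = 86.0188
r_1 = 33.0373 / 86.0188 = 0.384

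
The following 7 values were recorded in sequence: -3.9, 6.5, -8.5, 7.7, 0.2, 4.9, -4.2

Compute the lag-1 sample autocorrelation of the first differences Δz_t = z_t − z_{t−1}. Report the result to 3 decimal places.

-0.791

First differences Δz: 10.4, -15.0, 16.2, -7.5, 4.7, -9.1
Mean of differences = -0.0500
Numerator Σ(Δz_t−Δz̄)(Δz_{t+1}−Δz̄) = -598.6025
Denominator Σ(Δz_t−Δz̄)² = 756.7350
r_1(Δz) = -598.6025 / 756.7350 = -0.791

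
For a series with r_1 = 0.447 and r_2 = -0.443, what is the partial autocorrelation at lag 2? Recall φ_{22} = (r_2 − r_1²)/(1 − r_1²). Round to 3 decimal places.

-0.803

φ_{22} = (r_2 − r_1²) / (1 − r_1²)
r_1² = (0.447)² = 0.199809
Numerator = -0.443 − 0.1998 = -0.6428; denominator = 1 − 0.1998 = 0.8002
φ_{22} = -0.6428 / 0.8002 = -0.803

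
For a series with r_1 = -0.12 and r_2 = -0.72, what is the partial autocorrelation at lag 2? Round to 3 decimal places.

φ_{22} = (r_2 − r_1²) / (1 − r_1²)
r_1² = (-0.12)² = 0.0144
Numerator = -0.72 − 0.0144 = -0.7344; denominator = 1 − 0.0144 = 0.9856
φ_{22} = -0.7344 / 0.9856 = -0.745

-0.745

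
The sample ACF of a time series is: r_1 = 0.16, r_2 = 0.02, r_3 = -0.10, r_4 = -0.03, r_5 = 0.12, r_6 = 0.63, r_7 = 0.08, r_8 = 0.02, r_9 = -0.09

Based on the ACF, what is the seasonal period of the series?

The largest autocorrelation is r_6 = 0.63; the remaining lags stay at or below 0.16.
The dominant spike at lag 6 indicates a seasonal period of 6.

6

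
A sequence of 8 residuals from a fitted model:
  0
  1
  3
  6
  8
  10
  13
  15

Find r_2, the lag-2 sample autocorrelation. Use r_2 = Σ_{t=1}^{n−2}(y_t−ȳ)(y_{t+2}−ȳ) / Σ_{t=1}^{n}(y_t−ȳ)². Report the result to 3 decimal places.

Mean ȳ = (0 + 1 + 3 + 6 + 8 + 10 + 13 + 15)/8 = 7.0000
Deviations from mean: -7.0000, -6.0000, -4.0000, -1.0000, 1.0000, 3.0000, 6.0000, 8.0000
Σ(y_t−ȳ)(y_{t+2}−ȳ) = (28.0000) + (6.0000) + (-4.0000) + (-3.0000) + (6.0000) + (24.0000) = 57.0000
Denominator Σ(y_t−ȳ)² = 212.0000
r_2 = 57.0000 / 212.0000 = 0.269

0.269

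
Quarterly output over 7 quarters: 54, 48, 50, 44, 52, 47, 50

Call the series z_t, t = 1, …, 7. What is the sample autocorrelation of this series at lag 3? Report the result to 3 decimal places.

-0.517

Mean z̄ = (54 + 48 + 50 + 44 + 52 + 47 + 50)/7 = 49.2857
Deviations from mean: 4.7143, -1.2857, 0.7143, -5.2857, 2.7143, -2.2857, 0.7143
Numerator Σ_{t=1}^{4}(z_t−z̄)(z_{t+3}−z̄) = -33.8163
Denominator Σ(z_t−z̄)² = 65.4286
r_3 = -33.8163 / 65.4286 = -0.517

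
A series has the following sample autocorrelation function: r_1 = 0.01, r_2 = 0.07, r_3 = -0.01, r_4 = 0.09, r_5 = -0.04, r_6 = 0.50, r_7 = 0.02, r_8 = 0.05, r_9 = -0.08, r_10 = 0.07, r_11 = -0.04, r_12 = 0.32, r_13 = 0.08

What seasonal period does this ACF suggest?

The largest autocorrelation is r_6 = 0.50, with a weaker echo at lag 12 (0.32); the remaining lags stay at or below 0.09.
The dominant spike at lag 6 indicates a seasonal period of 6.

6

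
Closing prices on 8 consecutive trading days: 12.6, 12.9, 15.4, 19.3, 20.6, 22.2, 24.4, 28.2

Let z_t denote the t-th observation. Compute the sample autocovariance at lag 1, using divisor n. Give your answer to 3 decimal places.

Mean z̄ = (12.6 + 12.9 + 15.4 + 19.3 + 20.6 + 22.2 + 24.4 + 28.2)/8 = 19.4500
Σ_{t=1}^{7}(z_t−z̄)(z_{t+1}−z̄) = 131.9175
γ_1 = 131.9175 / 8 = 16.490

16.490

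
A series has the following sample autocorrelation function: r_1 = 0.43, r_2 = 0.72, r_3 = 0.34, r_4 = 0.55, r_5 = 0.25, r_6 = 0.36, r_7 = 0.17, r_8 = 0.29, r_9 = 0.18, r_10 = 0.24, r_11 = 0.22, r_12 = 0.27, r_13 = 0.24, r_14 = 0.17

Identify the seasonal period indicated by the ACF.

The largest autocorrelation is r_2 = 0.72, with a weaker echo at lag 4 (0.55); the remaining lags stay at or below 0.43.
The dominant spike at lag 2 indicates a seasonal period of 2.

2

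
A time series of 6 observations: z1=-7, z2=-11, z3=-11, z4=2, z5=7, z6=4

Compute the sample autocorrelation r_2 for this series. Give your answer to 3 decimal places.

-0.165

Mean z̄ = (-7 − 11 − 11 + 2 + 7 + 4)/6 = -2.6667
Deviations from mean: -4.3333, -8.3333, -8.3333, 4.6667, 9.6667, 6.6667
Σ(z_t−z̄)(z_{t+2}−z̄) = (36.1111) + (-38.8889) + (-80.5556) + (31.1111) = -52.2222
Denominator Σ(z_t−z̄)² = 317.3333
r_2 = -52.2222 / 317.3333 = -0.165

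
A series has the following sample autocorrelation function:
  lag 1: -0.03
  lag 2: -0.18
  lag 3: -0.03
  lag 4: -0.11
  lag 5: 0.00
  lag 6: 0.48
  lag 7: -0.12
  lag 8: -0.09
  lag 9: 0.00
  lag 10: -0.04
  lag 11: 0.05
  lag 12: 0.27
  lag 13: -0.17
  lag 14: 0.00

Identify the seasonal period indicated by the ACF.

The largest autocorrelation is r_6 = 0.48, with a weaker echo at lag 12 (0.27); the remaining lags stay at or below 0.05.
The dominant spike at lag 6 indicates a seasonal period of 6.

6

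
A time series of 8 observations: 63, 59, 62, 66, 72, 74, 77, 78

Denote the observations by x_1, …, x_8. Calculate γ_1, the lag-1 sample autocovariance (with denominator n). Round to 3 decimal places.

Mean x̄ = (63 + 59 + 62 + 66 + 72 + 74 + 77 + 78)/8 = 68.8750
Σ_{t=1}^{7}(x_t−x̄)(x_{t+1}−x̄) = 268.4844
γ_1 = 268.4844 / 8 = 33.561

33.561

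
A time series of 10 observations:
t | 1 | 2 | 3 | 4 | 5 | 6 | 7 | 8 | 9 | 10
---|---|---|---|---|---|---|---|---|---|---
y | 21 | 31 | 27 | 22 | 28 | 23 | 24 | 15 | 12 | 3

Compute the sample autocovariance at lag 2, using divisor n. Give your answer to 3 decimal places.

Mean ȳ = (21 + 31 + 27 + 22 + 28 + 23 + 24 + 15 + 12 + 3)/10 = 20.6000
Σ_{t=1}^{8}(y_t−ȳ)(y_{t+2}−ȳ) = 148.8800
γ_2 = 148.8800 / 10 = 14.888

14.888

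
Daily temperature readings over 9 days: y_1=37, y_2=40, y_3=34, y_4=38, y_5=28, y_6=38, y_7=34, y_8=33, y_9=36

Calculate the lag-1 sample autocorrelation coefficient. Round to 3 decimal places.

-0.423

Mean ȳ = (37 + 40 + 34 + 38 + 28 + 38 + 34 + 33 + 36)/9 = 35.3333
Numerator Σ_{t=1}^{8}(y_t−ȳ)(y_{t+1}−ȳ) = -43.1111
Denominator Σ(y_t−ȳ)² = 102.0000
r_1 = -43.1111 / 102.0000 = -0.423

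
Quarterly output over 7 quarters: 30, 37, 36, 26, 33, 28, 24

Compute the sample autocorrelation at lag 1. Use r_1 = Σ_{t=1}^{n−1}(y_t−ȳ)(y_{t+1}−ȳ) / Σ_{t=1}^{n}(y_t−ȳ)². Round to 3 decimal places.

0.040

Mean ȳ = (30 + 37 + 36 + 26 + 33 + 28 + 24)/7 = 30.5714
Deviations from mean: -0.5714, 6.4286, 5.4286, -4.5714, 2.4286, -2.5714, -6.5714
Σ(y_t−ȳ)(y_{t+1}−ȳ) = (-3.6735) + (34.8980) + (-24.8163) + (-11.1020) + (-6.2449) + (16.8980) = 5.9592
Denominator Σ(y_t−ȳ)² = 147.7143
r_1 = 5.9592 / 147.7143 = 0.040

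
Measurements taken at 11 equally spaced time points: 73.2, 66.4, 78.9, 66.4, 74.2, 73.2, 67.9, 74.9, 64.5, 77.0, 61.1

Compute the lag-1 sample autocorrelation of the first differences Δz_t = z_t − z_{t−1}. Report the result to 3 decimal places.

First differences Δz: -6.8, 12.5, -12.5, 7.8, -1.0, -5.3, 7.0, -10.4, 12.5, -15.9
Mean of differences = -1.2100
Numerator Σ(Δz_t−Δz̄)(Δz_{t+1}−Δz̄) = -768.5381
Denominator Σ(Δz_t−Δz̄)² = 1000.2490
r_1(Δz) = -768.5381 / 1000.2490 = -0.768

-0.768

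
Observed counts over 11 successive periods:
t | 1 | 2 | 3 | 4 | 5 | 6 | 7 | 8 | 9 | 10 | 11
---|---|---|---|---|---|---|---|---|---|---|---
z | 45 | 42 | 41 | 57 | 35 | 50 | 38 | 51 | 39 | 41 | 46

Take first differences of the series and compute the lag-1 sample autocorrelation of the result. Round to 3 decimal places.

First differences Δz: -3, -1, 16, -22, 15, -12, 13, -12, 2, 5
Mean of differences = 0.1000
Numerator Σ(Δz_t−Δz̄)(Δz_{t+1}−Δz̄) = -1200.9100
Denominator Σ(Δz_t−Δz̄)² = 1460.9000
r_1(Δz) = -1200.9100 / 1460.9000 = -0.822

-0.822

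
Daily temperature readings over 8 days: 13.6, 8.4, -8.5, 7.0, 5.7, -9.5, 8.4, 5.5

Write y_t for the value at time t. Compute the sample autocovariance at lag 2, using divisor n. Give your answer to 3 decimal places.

-23.139

Mean ȳ = (13.6 + 8.4 − 8.5 + 7.0 + 5.7 − 9.5 + 8.4 + 5.5)/8 = 3.8250
Σ_{t=1}^{6}(y_t−ȳ)(y_{t+2}−ȳ) = -185.1088
γ_2 = -185.1088 / 8 = -23.139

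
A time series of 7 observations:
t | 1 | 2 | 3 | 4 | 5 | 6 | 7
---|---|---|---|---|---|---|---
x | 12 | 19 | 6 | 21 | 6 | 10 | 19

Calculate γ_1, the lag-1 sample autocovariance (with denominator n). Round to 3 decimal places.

-22.318

Mean x̄ = (12 + 19 + 6 + 21 + 6 + 10 + 19)/7 = 13.2857
Σ_{t=1}^{6}(x_t−x̄)(x_{t+1}−x̄) = -156.2245
γ_1 = -156.2245 / 7 = -22.318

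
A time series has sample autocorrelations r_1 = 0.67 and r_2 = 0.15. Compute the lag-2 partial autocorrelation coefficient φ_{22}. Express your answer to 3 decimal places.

-0.542

φ_{22} = (r_2 − r_1²) / (1 − r_1²)
r_1² = (0.67)² = 0.4489
Numerator = 0.15 − 0.4489 = -0.2989; denominator = 1 − 0.4489 = 0.5511
φ_{22} = -0.2989 / 0.5511 = -0.542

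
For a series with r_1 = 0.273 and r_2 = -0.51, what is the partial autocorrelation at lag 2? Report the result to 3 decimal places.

φ_{22} = (r_2 − r_1²) / (1 − r_1²)
r_1² = (0.273)² = 0.074529
Numerator = -0.51 − 0.0745 = -0.5845; denominator = 1 − 0.0745 = 0.9255
φ_{22} = -0.5845 / 0.9255 = -0.632

-0.632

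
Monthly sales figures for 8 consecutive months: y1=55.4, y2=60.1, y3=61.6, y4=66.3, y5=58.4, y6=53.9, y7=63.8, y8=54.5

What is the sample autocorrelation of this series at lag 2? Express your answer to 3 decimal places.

-0.148

Mean ȳ = (55.4 + 60.1 + 61.6 + 66.3 + 58.4 + 53.9 + 63.8 + 54.5)/8 = 59.2500
Deviations from mean: -3.8500, 0.8500, 2.3500, 7.0500, -0.8500, -5.3500, 4.5500, -4.7500
Σ(y_t−ȳ)(y_{t+2}−ȳ) = (-9.0475) + (5.9925) + (-1.9975) + (-37.7175) + (-3.8675) + (25.4125) = -21.2250
Denominator Σ(y_t−ȳ)² = 143.3800
r_2 = -21.2250 / 143.3800 = -0.148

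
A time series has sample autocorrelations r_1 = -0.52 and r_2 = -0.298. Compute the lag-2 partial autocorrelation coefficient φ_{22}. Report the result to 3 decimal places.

φ_{22} = (r_2 − r_1²) / (1 − r_1²)
r_1² = (-0.52)² = 0.2704
Numerator = -0.298 − 0.2704 = -0.5684; denominator = 1 − 0.2704 = 0.7296
φ_{22} = -0.5684 / 0.7296 = -0.779

-0.779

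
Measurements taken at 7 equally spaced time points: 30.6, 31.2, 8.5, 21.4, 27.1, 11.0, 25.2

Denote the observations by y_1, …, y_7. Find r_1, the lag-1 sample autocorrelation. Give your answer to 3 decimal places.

-0.261

Mean ȳ = (30.6 + 31.2 + 8.5 + 21.4 + 27.1 + 11.0 + 25.2)/7 = 22.1429
Numerator Σ_{t=1}^{6}(y_t−ȳ)(y_{t+1}−ȳ) = -129.8176
Denominator Σ(y_t−ȳ)² = 498.3171
r_1 = -129.8176 / 498.3171 = -0.261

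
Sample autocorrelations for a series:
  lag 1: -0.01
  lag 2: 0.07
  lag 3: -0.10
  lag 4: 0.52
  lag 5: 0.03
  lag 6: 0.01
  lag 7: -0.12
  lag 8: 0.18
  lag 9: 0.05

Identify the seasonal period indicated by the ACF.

4

The largest autocorrelation is r_4 = 0.52, with a weaker echo at lag 8 (0.18); the remaining lags stay at or below 0.07.
The dominant spike at lag 4 indicates a seasonal period of 4.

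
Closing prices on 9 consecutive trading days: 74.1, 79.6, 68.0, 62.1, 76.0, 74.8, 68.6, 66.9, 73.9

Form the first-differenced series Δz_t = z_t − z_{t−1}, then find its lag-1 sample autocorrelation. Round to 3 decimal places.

First differences Δz: 5.5, -11.6, -5.9, 13.9, -1.2, -6.2, -1.7, 7.0
Mean of differences = -0.0250
Numerator Σ(Δz_t−Δz̄)(Δz_{t+1}−Δz̄) = -88.2881
Denominator Σ(Δz_t−Δz̄)² = 484.5950
r_1(Δz) = -88.2881 / 484.5950 = -0.182

-0.182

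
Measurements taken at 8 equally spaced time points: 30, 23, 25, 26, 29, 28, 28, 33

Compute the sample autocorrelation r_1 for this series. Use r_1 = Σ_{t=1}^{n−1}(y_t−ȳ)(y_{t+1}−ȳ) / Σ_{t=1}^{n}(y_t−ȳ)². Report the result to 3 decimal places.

0.099

Mean ȳ = (30 + 23 + 25 + 26 + 29 + 28 + 28 + 33)/8 = 27.7500
Deviations from mean: 2.2500, -4.7500, -2.7500, -1.7500, 1.2500, 0.2500, 0.2500, 5.2500
Numerator Σ_{t=1}^{7}(y_t−ȳ)(y_{t+1}−ȳ) = 6.6875
Denominator Σ(y_t−ȳ)² = 67.5000
r_1 = 6.6875 / 67.5000 = 0.099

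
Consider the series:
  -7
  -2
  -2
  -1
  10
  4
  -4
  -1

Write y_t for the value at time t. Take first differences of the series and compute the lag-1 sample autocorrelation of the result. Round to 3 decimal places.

First differences Δy: 5, 0, 1, 11, -6, -8, 3
Mean of differences = 0.8571
Numerator Σ(Δy_t−Δȳ)(Δy_{t+1}−Δȳ) = -30.0204
Denominator Σ(Δy_t−Δȳ)² = 250.8571
r_1(Δy) = -30.0204 / 250.8571 = -0.120

-0.120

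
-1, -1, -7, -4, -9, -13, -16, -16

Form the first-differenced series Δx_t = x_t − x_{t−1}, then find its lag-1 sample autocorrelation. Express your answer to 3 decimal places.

First differences Δx: 0, -6, 3, -5, -4, -3, 0
Mean of differences = -2.1429
Numerator Σ(Δx_t−Δx̄)(Δx_{t+1}−Δx̄) = -37.7347
Denominator Σ(Δx_t−Δx̄)² = 62.8571
r_1(Δx) = -37.7347 / 62.8571 = -0.600

-0.600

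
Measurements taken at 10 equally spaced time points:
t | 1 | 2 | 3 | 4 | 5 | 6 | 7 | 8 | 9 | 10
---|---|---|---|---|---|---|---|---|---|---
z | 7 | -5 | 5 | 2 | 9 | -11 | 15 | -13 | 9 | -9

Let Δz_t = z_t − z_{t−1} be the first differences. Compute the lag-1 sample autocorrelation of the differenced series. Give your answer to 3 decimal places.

First differences Δz: -12, 10, -3, 7, -20, 26, -28, 22, -18
Mean of differences = -1.7778
Numerator Σ(Δz_t−Δz̄)(Δz_{t+1}−Δz̄) = -2549.2716
Denominator Σ(Δz_t−Δz̄)² = 2941.5556
r_1(Δz) = -2549.2716 / 2941.5556 = -0.867

-0.867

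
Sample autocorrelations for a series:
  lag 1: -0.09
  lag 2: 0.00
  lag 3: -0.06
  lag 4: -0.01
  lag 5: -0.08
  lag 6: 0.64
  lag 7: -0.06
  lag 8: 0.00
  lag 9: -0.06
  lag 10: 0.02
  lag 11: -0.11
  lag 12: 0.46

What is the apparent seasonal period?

6

The largest autocorrelation is r_6 = 0.64, with a weaker echo at lag 12 (0.46); the remaining lags stay at or below 0.02.
The dominant spike at lag 6 indicates a seasonal period of 6.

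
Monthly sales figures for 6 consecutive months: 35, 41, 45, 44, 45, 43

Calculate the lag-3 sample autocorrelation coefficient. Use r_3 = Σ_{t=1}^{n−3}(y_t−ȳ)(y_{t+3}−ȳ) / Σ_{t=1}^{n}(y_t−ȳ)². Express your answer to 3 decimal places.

Mean ȳ = (35 + 41 + 45 + 44 + 45 + 43)/6 = 42.1667
Deviations from mean: -7.1667, -1.1667, 2.8333, 1.8333, 2.8333, 0.8333
Numerator Σ_{t=1}^{3}(y_t−ȳ)(y_{t+3}−ȳ) = -14.0833
Denominator Σ(y_t−ȳ)² = 72.8333
r_3 = -14.0833 / 72.8333 = -0.193

-0.193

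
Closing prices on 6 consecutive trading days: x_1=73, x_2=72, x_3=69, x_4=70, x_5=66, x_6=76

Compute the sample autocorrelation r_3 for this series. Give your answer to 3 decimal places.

-0.283

Mean x̄ = (73 + 72 + 69 + 70 + 66 + 76)/6 = 71.0000
Deviations from mean: 2.0000, 1.0000, -2.0000, -1.0000, -5.0000, 5.0000
Σ(x_t−x̄)(x_{t+3}−x̄) = (-2.0000) + (-5.0000) + (-10.0000) = -17.0000
Denominator Σ(x_t−x̄)² = 60.0000
r_3 = -17.0000 / 60.0000 = -0.283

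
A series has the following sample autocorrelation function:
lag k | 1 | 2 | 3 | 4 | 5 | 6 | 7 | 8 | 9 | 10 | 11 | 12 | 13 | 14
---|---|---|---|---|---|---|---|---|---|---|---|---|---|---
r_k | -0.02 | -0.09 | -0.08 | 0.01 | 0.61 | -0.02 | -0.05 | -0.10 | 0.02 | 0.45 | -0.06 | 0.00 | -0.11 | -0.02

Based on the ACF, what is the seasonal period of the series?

5

The largest autocorrelation is r_5 = 0.61, with a weaker echo at lag 10 (0.45); the remaining lags stay at or below 0.02.
The dominant spike at lag 5 indicates a seasonal period of 5.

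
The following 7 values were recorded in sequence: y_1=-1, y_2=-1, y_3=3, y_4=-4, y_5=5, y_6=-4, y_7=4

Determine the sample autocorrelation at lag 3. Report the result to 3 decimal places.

-0.337

Mean ȳ = (-1 − 1 + 3 − 4 + 5 − 4 + 4)/7 = 0.2857
Σ(y_t−ȳ)(y_{t+3}−ȳ) = (5.5102) + (-6.0612) + (-11.6327) + (-15.9184) = -28.1020
Denominator Σ(y_t−ȳ)² = 83.4286
r_3 = -28.1020 / 83.4286 = -0.337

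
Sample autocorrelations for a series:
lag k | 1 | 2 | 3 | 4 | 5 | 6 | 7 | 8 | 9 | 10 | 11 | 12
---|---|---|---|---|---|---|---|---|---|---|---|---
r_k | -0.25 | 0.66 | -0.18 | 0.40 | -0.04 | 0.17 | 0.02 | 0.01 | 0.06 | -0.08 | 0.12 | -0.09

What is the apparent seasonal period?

2

The largest autocorrelation is r_2 = 0.66, with weaker echoes at lags 4 (0.40) and 6 (0.17); the remaining lags stay at or below 0.12.
The dominant spike at lag 2 indicates a seasonal period of 2.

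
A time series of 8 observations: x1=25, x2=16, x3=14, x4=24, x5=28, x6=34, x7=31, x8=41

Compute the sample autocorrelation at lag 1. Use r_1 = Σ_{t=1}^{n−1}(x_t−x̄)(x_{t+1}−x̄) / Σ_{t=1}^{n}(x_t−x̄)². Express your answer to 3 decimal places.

0.508

Mean x̄ = (25 + 16 + 14 + 24 + 28 + 34 + 31 + 41)/8 = 26.6250
Deviations from mean: -1.6250, -10.6250, -12.6250, -2.6250, 1.3750, 7.3750, 4.3750, 14.3750
Σ(x_t−x̄)(x_{t+1}−x̄) = (17.2656) + (134.1406) + (33.1406) + (-3.6094) + (10.1406) + (32.2656) + (62.8906) = 286.2344
Denominator Σ(x_t−x̄)² = 563.8750
r_1 = 286.2344 / 563.8750 = 0.508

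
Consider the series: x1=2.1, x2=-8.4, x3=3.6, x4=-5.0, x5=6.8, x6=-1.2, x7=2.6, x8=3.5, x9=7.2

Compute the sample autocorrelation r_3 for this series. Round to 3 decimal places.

-0.346

Mean x̄ = (2.1 − 8.4 + 3.6 − 5.0 + 6.8 − 1.2 + 2.6 + 3.5 + 7.2)/9 = 1.2444
Σ(x_t−x̄)(x_{t+3}−x̄) = (-5.3425) + (-53.5802) + (-5.7580) + (-8.4647) + (12.5309) + (-14.5580) = -75.1726
Denominator Σ(x_t−x̄)² = 217.5222
r_3 = -75.1726 / 217.5222 = -0.346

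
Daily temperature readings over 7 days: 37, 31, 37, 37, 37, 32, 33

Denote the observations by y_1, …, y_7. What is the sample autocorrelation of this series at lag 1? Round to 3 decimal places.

-0.182

Mean ȳ = (37 + 31 + 37 + 37 + 37 + 32 + 33)/7 = 34.8571
Deviations from mean: 2.1429, -3.8571, 2.1429, 2.1429, 2.1429, -2.8571, -1.8571
Numerator Σ_{t=1}^{6}(y_t−ȳ)(y_{t+1}−ȳ) = -8.1633
Denominator Σ(y_t−ȳ)² = 44.8571
r_1 = -8.1633 / 44.8571 = -0.182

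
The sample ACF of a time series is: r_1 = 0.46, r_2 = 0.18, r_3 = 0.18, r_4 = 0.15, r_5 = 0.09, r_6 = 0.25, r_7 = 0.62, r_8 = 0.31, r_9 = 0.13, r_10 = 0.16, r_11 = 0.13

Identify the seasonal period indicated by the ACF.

The largest autocorrelation is r_7 = 0.62; the remaining lags stay at or below 0.46. The elevated value at lag 1 (0.46), dropping to 0.18 at lag 2, reflects decaying short-term dependence rather than seasonality.
The dominant spike at lag 7 indicates a seasonal period of 7.

7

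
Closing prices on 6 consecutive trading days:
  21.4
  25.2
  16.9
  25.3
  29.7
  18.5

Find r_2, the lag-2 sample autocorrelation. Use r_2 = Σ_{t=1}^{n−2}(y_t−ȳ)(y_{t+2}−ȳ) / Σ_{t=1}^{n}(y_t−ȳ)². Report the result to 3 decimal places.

Mean ȳ = (21.4 + 25.2 + 16.9 + 25.3 + 29.7 + 18.5)/6 = 22.8333
Deviations from mean: -1.4333, 2.3667, -5.9333, 2.4667, 6.8667, -4.3333
Numerator Σ_{t=1}^{4}(y_t−ȳ)(y_{t+2}−ȳ) = -37.0889
Denominator Σ(y_t−ȳ)² = 114.8733
r_2 = -37.0889 / 114.8733 = -0.323

-0.323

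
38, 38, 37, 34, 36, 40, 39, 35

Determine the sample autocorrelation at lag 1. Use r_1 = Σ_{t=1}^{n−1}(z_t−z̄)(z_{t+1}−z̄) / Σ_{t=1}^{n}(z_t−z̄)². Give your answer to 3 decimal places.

Mean z̄ = (38 + 38 + 37 + 34 + 36 + 40 + 39 + 35)/8 = 37.1250
Deviations from mean: 0.8750, 0.8750, -0.1250, -3.1250, -1.1250, 2.8750, 1.8750, -2.1250
Σ(z_t−z̄)(z_{t+1}−z̄) = (0.7656) + (-0.1094) + (0.3906) + (3.5156) + (-3.2344) + (5.3906) + (-3.9844) = 2.7344
Denominator Σ(z_t−z̄)² = 28.8750
r_1 = 2.7344 / 28.8750 = 0.095

0.095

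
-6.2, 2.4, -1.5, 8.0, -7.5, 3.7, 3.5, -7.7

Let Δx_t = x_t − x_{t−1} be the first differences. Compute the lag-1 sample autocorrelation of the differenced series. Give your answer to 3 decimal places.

-0.584

First differences Δx: 8.6, -3.9, 9.5, -15.5, 11.2, -0.2, -11.2
Mean of differences = -0.2143
Numerator Σ(Δx_t−Δx̄)(Δx_{t+1}−Δx̄) = -391.2502
Denominator Σ(Δx_t−Δx̄)² = 670.2686
r_1(Δx) = -391.2502 / 670.2686 = -0.584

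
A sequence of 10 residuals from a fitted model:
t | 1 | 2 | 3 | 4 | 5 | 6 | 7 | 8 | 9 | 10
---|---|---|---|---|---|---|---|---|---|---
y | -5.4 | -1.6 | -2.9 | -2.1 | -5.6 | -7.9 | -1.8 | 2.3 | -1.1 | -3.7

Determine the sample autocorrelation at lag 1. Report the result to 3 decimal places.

Mean ȳ = (-5.4 − 1.6 − 2.9 − 2.1 − 5.6 − 7.9 − 1.8 + 2.3 − 1.1 − 3.7)/10 = -2.9800
Numerator Σ_{t=1}^{9}(y_t−ȳ)(y_{t+1}−ȳ) = 16.4236
Denominator Σ(y_t−ȳ)² = 72.9360
r_1 = 16.4236 / 72.9360 = 0.225

0.225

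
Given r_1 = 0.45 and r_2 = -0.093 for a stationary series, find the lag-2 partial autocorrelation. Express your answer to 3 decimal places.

φ_{22} = (r_2 − r_1²) / (1 − r_1²)
r_1² = (0.45)² = 0.2025
Numerator = -0.093 − 0.2025 = -0.2955; denominator = 1 − 0.2025 = 0.7975
φ_{22} = -0.2955 / 0.7975 = -0.371

-0.371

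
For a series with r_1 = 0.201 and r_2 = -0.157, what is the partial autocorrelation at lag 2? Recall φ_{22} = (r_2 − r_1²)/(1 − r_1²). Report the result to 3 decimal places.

-0.206

φ_{22} = (r_2 − r_1²) / (1 − r_1²)
r_1² = (0.201)² = 0.040401
Numerator = -0.157 − 0.0404 = -0.1974; denominator = 1 − 0.0404 = 0.9596
φ_{22} = -0.1974 / 0.9596 = -0.206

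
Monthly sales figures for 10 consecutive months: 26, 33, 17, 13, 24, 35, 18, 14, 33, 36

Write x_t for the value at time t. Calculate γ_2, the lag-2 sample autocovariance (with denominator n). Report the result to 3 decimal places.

Mean x̄ = (26 + 33 + 17 + 13 + 24 + 35 + 18 + 14 + 33 + 36)/10 = 24.9000
Σ_{t=1}^{8}(x_t−x̄)(x_{t+2}−x̄) = -498.9200
γ_2 = -498.9200 / 10 = -49.892

-49.892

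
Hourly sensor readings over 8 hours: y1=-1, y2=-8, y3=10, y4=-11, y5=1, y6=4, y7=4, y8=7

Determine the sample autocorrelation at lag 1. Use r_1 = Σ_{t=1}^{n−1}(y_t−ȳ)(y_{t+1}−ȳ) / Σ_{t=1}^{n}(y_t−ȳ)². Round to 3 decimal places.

-0.400

Mean ȳ = (-1 − 8 + 10 − 11 + 1 + 4 + 4 + 7)/8 = 0.7500
Deviations from mean: -1.7500, -8.7500, 9.2500, -11.7500, 0.2500, 3.2500, 3.2500, 6.2500
Σ(y_t−ȳ)(y_{t+1}−ȳ) = (15.3125) + (-80.9375) + (-108.6875) + (-2.9375) + (0.8125) + (10.5625) + (20.3125) = -145.5625
Denominator Σ(y_t−ȳ)² = 363.5000
r_1 = -145.5625 / 363.5000 = -0.400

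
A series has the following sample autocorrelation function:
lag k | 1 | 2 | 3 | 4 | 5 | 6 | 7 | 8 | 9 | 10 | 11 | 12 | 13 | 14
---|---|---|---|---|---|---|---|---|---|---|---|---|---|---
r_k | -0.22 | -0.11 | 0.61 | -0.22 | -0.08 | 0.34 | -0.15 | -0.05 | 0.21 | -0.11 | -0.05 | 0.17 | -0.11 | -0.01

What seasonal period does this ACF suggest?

3

The largest autocorrelation is r_3 = 0.61, with weaker echoes at lags 6 (0.34), 9 (0.21) and 12 (0.17); the remaining lags stay at or below -0.01.
The dominant spike at lag 3 indicates a seasonal period of 3.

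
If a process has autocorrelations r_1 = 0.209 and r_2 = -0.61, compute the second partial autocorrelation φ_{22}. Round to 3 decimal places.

-0.684

φ_{22} = (r_2 − r_1²) / (1 − r_1²)
r_1² = (0.209)² = 0.043681
Numerator = -0.61 − 0.0437 = -0.6537; denominator = 1 − 0.0437 = 0.9563
φ_{22} = -0.6537 / 0.9563 = -0.684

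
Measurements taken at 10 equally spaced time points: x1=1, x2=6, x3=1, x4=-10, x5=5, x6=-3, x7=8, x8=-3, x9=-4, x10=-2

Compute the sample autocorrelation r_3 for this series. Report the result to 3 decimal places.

-0.310

Mean x̄ = (1 + 6 + 1 − 10 + 5 − 3 + 8 − 3 − 4 − 2)/10 = -0.1000
Σ(x_t−x̄)(x_{t+3}−x̄) = (-10.8900) + (31.1100) + (-3.1900) + (-80.1900) + (-14.7900) + (11.3100) + (-15.3900) = -82.0300
Denominator Σ(x_t−x̄)² = 264.9000
r_3 = -82.0300 / 264.9000 = -0.310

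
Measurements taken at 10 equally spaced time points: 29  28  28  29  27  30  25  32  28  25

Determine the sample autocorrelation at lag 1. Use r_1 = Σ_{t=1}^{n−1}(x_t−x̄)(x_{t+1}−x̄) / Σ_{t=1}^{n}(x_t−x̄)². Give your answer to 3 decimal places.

Mean x̄ = (29 + 28 + 28 + 29 + 27 + 30 + 25 + 32 + 28 + 25)/10 = 28.1000
Numerator Σ_{t=1}^{9}(x_t−x̄)(x_{t+1}−x̄) = -21.3100
Denominator Σ(x_t−x̄)² = 40.9000
r_1 = -21.3100 / 40.9000 = -0.521

-0.521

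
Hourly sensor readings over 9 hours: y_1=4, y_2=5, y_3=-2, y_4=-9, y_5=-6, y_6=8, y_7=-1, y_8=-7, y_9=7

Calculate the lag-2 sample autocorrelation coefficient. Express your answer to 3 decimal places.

Mean ȳ = (4 + 5 − 2 − 9 − 6 + 8 − 1 − 7 + 7)/9 = -0.1111
Numerator Σ_{t=1}^{7}(y_t−ȳ)(y_{t+2}−ȳ) = -171.1358
Denominator Σ(y_t−ȳ)² = 324.8889
r_2 = -171.1358 / 324.8889 = -0.527

-0.527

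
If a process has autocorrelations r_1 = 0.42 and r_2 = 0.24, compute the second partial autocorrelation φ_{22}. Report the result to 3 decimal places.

0.077

φ_{22} = (r_2 − r_1²) / (1 − r_1²)
r_1² = (0.42)² = 0.1764
Numerator = 0.24 − 0.1764 = 0.0636; denominator = 1 − 0.1764 = 0.8236
φ_{22} = 0.0636 / 0.8236 = 0.077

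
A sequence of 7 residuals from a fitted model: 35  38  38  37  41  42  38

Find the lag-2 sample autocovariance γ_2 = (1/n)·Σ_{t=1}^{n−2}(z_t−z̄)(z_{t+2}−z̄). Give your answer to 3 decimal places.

Mean z̄ = (35 + 38 + 38 + 37 + 41 + 42 + 38)/7 = 38.4286
Deviations: -3.4286, -0.4286, -0.4286, -1.4286, 2.5714, 3.5714, -0.4286
Σ_{t=1}^{5}(z_t−z̄)(z_{t+2}−z̄) = -5.2245
γ_2 = -5.2245 / 7 = -0.746

-0.746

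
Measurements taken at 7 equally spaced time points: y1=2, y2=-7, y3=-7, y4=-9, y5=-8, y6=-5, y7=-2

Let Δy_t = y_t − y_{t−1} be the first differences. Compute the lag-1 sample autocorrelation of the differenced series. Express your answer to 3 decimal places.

First differences Δy: -9, 0, -2, 1, 3, 3
Mean of differences = -0.6667
Numerator Σ(Δy_t−Δȳ)(Δy_{t+1}−Δȳ) = 10.8889
Denominator Σ(Δy_t−Δȳ)² = 101.3333
r_1(Δy) = 10.8889 / 101.3333 = 0.107

0.107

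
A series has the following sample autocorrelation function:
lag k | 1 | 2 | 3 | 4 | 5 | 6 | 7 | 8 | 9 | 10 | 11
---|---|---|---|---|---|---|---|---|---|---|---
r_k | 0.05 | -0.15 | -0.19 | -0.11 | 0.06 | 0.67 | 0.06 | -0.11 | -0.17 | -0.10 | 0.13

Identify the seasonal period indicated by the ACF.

6

The largest autocorrelation is r_6 = 0.67; the remaining lags stay at or below 0.13.
The dominant spike at lag 6 indicates a seasonal period of 6.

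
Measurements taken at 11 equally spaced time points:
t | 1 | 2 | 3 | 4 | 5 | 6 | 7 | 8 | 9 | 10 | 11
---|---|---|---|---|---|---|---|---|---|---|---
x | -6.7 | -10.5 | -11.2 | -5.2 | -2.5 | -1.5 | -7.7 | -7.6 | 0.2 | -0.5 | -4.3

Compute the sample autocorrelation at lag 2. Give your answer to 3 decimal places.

-0.282

Mean x̄ = (-6.7 − 10.5 − 11.2 − 5.2 − 2.5 − 1.5 − 7.7 − 7.6 + 0.2 − 0.5 − 4.3)/11 = -5.2273
Numerator Σ_{t=1}^{9}(x_t−x̄)(x_{t+2}−x̄) = -42.7269
Denominator Σ(x_t−x̄)² = 151.3818
r_2 = -42.7269 / 151.3818 = -0.282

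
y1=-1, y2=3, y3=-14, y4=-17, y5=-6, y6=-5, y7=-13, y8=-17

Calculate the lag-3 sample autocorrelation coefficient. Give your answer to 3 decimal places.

-0.097

Mean ȳ = (-1 + 3 − 14 − 17 − 6 − 5 − 13 − 17)/8 = -8.7500
Deviations from mean: 7.7500, 11.7500, -5.2500, -8.2500, 2.7500, 3.7500, -4.2500, -8.2500
Numerator Σ_{t=1}^{5}(y_t−ȳ)(y_{t+3}−ȳ) = -38.9375
Denominator Σ(y_t−ȳ)² = 401.5000
r_3 = -38.9375 / 401.5000 = -0.097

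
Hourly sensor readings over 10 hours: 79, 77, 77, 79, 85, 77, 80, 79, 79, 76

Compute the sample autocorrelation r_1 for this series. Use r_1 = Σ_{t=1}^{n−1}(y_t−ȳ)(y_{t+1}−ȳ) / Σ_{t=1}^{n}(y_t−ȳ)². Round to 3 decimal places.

-0.171

Mean ȳ = (79 + 77 + 77 + 79 + 85 + 77 + 80 + 79 + 79 + 76)/10 = 78.8000
Numerator Σ_{t=1}^{9}(y_t−ȳ)(y_{t+1}−ȳ) = -9.8400
Denominator Σ(y_t−ȳ)² = 57.6000
r_1 = -9.8400 / 57.6000 = -0.171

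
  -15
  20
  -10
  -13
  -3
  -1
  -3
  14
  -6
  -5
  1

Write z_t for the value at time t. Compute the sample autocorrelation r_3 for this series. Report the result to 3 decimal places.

Mean z̄ = (-15 + 20 − 10 − 13 − 3 − 1 − 3 + 14 − 6 − 5 + 1)/11 = -1.9091
Numerator Σ_{t=1}^{8}(z_t−z̄)(z_{t+3}−z̄) = 154.6116
Denominator Σ(z_t−z̄)² = 1130.9091
r_3 = 154.6116 / 1130.9091 = 0.137

0.137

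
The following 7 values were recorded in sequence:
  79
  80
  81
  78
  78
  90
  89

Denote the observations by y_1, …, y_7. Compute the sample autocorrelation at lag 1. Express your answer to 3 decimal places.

0.330

Mean ȳ = (79 + 80 + 81 + 78 + 78 + 90 + 89)/7 = 82.1429
Numerator Σ_{t=1}^{6}(y_t−ȳ)(y_{t+1}−ȳ) = 52.4082
Denominator Σ(y_t−ȳ)² = 158.8571
r_1 = 52.4082 / 158.8571 = 0.330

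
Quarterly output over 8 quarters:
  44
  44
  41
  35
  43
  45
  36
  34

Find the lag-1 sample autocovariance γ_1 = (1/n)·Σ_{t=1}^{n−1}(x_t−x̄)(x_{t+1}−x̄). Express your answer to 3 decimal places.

2.242

Mean x̄ = (44 + 44 + 41 + 35 + 43 + 45 + 36 + 34)/8 = 40.2500
Deviations: 3.7500, 3.7500, 0.7500, -5.2500, 2.7500, 4.7500, -4.2500, -6.2500
Σ_{t=1}^{7}(x_t−x̄)(x_{t+1}−x̄) = 17.9375
γ_1 = 17.9375 / 8 = 2.242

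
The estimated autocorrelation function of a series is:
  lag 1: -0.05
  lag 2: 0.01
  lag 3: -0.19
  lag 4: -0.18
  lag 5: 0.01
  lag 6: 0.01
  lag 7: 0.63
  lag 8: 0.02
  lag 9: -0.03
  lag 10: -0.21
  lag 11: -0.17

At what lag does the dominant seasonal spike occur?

7

The largest autocorrelation is r_7 = 0.63; the remaining lags stay at or below 0.02.
The dominant spike at lag 7 indicates a seasonal period of 7.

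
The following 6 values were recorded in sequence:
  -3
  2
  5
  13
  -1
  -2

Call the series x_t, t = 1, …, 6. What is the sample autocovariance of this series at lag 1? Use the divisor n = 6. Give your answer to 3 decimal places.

1.370

Mean x̄ = (-3 + 2 + 5 + 13 − 1 − 2)/6 = 2.3333
Deviations: -5.3333, -0.3333, 2.6667, 10.6667, -3.3333, -4.3333
Σ_{t=1}^{5}(x_t−x̄)(x_{t+1}−x̄) = 8.2222
γ_1 = 8.2222 / 6 = 1.370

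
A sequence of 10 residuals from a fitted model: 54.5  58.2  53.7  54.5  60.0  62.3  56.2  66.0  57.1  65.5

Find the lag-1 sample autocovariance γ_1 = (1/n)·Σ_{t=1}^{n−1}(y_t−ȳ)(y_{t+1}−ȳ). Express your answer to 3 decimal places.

Mean ȳ = (54.5 + 58.2 + 53.7 + 54.5 + 60.0 + 62.3 + 56.2 + 66.0 + 57.1 + 65.5)/10 = 58.8000
Σ_{t=1}^{9}(y_t−ȳ)(y_{t+1}−ȳ) = -24.8400
γ_1 = -24.8400 / 10 = -2.484

-2.484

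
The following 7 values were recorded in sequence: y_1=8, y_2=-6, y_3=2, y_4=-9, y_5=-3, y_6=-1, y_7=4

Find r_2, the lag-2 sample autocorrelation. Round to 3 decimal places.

0.255

Mean ȳ = (8 − 6 + 2 − 9 − 3 − 1 + 4)/7 = -0.7143
Deviations from mean: 8.7143, -5.2857, 2.7143, -8.2857, -2.2857, -0.2857, 4.7143
Σ(y_t−ȳ)(y_{t+2}−ȳ) = (23.6531) + (43.7959) + (-6.2041) + (2.3673) + (-10.7755) = 52.8367
Denominator Σ(y_t−ȳ)² = 207.4286
r_2 = 52.8367 / 207.4286 = 0.255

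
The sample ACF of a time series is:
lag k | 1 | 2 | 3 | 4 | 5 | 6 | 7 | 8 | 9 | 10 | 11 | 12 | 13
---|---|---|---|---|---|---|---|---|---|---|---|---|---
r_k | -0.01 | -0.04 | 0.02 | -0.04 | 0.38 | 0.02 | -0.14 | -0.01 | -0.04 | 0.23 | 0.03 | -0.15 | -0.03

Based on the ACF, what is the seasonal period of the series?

5

The largest autocorrelation is r_5 = 0.38, with a weaker echo at lag 10 (0.23); the remaining lags stay at or below 0.03.
The dominant spike at lag 5 indicates a seasonal period of 5.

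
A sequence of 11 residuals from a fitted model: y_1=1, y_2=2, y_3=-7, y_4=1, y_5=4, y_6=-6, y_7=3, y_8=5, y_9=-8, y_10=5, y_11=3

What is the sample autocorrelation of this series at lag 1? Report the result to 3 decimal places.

Mean ȳ = (1 + 2 − 7 + 1 + 4 − 6 + 3 + 5 − 8 + 5 + 3)/11 = 0.2727
Numerator Σ_{t=1}^{10}(y_t−ȳ)(y_{t+1}−ȳ) = -106.8017
Denominator Σ(y_t−ȳ)² = 238.1818
r_1 = -106.8017 / 238.1818 = -0.448

-0.448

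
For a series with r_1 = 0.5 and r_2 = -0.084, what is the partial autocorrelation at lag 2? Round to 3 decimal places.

φ_{22} = (r_2 − r_1²) / (1 − r_1²)
r_1² = (0.5)² = 0.25
Numerator = -0.084 − 0.2500 = -0.3340; denominator = 1 − 0.2500 = 0.7500
φ_{22} = -0.3340 / 0.7500 = -0.445

-0.445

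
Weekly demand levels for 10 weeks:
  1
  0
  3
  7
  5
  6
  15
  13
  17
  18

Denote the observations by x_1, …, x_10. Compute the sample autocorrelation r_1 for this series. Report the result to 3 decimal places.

0.655

Mean x̄ = (1 + 0 + 3 + 7 + 5 + 6 + 15 + 13 + 17 + 18)/10 = 8.5000
Numerator Σ_{t=1}^{9}(x_t−x̄)(x_{t+1}−x̄) = 264.7500
Denominator Σ(x_t−x̄)² = 404.5000
r_1 = 264.7500 / 404.5000 = 0.655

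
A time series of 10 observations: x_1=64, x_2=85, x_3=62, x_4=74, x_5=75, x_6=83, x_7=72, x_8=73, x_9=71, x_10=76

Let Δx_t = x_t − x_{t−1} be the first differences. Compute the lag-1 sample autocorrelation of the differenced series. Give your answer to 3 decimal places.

-0.634

First differences Δx: 21, -23, 12, 1, 8, -11, 1, -2, 5
Mean of differences = 1.3333
Numerator Σ(Δx_t−Δx̄)(Δx_{t+1}−Δx̄) = -833.1111
Denominator Σ(Δx_t−Δx̄)² = 1314.0000
r_1(Δx) = -833.1111 / 1314.0000 = -0.634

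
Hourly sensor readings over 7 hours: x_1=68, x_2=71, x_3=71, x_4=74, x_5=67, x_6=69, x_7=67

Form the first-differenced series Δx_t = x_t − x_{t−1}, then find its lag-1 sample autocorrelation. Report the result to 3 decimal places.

First differences Δx: 3, 0, 3, -7, 2, -2
Mean of differences = -0.1667
Numerator Σ(Δx_t−Δx̄)(Δx_{t+1}−Δx̄) = -39.3611
Denominator Σ(Δx_t−Δx̄)² = 74.8333
r_1(Δx) = -39.3611 / 74.8333 = -0.526

-0.526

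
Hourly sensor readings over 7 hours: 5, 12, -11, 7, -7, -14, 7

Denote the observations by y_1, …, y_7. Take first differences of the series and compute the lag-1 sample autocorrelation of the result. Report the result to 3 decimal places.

-0.546

First differences Δy: 7, -23, 18, -14, -7, 21
Mean of differences = 0.3333
Numerator Σ(Δy_t−Δȳ)(Δy_{t+1}−Δȳ) = -867.4444
Denominator Σ(Δy_t−Δȳ)² = 1587.3333
r_1(Δy) = -867.4444 / 1587.3333 = -0.546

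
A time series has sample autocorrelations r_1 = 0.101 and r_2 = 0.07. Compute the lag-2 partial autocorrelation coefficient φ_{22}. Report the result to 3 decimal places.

0.060

φ_{22} = (r_2 − r_1²) / (1 − r_1²)
r_1² = (0.101)² = 0.010201
Numerator = 0.07 − 0.0102 = 0.0598; denominator = 1 − 0.0102 = 0.9898
φ_{22} = 0.0598 / 0.9898 = 0.060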